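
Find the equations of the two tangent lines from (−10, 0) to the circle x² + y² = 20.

A line y − (0) = m(x − (−10)) is tangent when its distance from (0, 0) is 2√5:
[m·(10) − (0)]² = 20(m² + 1)
4m² − 1 = 0, so m = −1/2 or m = 1/2.
Through (−10, 0) these give x + 2y = −10 and x − 2y = −10.

x + 2y = −10 and x − 2y = −10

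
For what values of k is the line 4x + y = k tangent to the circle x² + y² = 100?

For a tangent, require d(centre, line) = r = 10.
|4·0 + 1·0 − k| / √17 = 10
|k| = 10√17.

k = ±10√17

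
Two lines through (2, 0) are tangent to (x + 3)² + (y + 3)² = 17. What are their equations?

A line y − (0) = m(x − (2)) is tangent when its distance from (−3, −3) is √17:
[m·(−5) − (−3)]² = 17(m² + 1)
4m² − 15m − 4 = 0, so m = −1/4 or m = 4.
Through (2, 0) these give x + 4y = 2 and 4x − y = 8.

x + 4y = 2 and 4x − y = 8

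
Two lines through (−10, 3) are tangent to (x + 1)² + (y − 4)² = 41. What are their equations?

Let a tangent through (−10, 3) have slope m. Its distance from (−1, 4) must equal √41:
(9m − (1))² = 41(m² + 1)
20m² − 9m − 20 = 0, so m = −4/5 or m = 5/4.
Through (−10, 3) these give 4x + 5y = −25 and 5x − 4y = −62.

4x + 5y = −25 and 5x − 4y = −62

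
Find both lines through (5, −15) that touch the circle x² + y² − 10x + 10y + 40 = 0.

3x + y = 0 and 3x − y = 30

Write the tangent as mx − y + (−15 − m·(5)) = 0 and set its distance from the centre to √10:
[m·(0) − (10)]² = 10(m² + 1)
m² − 9 = 0, so m = −3 or m = 3.
With m = −3: 3x + y = 0. With m = 3: 3x − y = 30.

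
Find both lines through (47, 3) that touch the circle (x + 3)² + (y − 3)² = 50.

Write the tangent as mx − y + (3 − m·(47)) = 0 and set its distance from the centre to 5√2:
(−50m − (0))² = 50(m² + 1)
49m² − 1 = 0, so m = −1/7 or m = 1/7.
With m = −1/7: x + 7y = 68. With m = 1/7: x − 7y = 26.

x + 7y = 68 and x − 7y = 26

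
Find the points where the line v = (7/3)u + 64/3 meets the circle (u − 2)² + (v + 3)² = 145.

(−10, −2) and (−7, 5)

Substitute v = (64 + 7u)/3:
58u² + 986u + 4060 = 0  ⟹  u² + 17u + 70 = 0
u = −7 or u = −10, giving (−7, 5) and (−10, −2).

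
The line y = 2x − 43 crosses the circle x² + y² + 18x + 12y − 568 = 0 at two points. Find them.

Substitute y = 2x − 43:
5x² − 130x + 765 = 0  ⟹  x² − 26x + 153 = 0
x = 17 or x = 9, giving (17, −9) and (9, −25).

(9, −25) and (17, −9)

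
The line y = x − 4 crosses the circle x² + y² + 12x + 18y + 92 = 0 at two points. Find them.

(−9, −13) and (−2, −6)

Substitute y = x − 4:
2x² + 22x + 36 = 0  ⟹  x² + 11x + 18 = 0
x = −2 or x = −9, giving (−2, −6) and (−9, −13).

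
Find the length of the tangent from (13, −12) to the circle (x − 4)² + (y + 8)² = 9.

Centre (4, −8), r² = 9. |PO|² = (9)² + (−4)² = 97.
By the tangent–radius right angle, tangent length = √(|PO|² − r²) = √88 = 2√22.

2√22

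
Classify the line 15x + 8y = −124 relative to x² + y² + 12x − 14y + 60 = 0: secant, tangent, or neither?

Substituting the line into the circle gives 289x² + 6168x + 33104 = 0.
Discriminant = (6168)² − 4·289·(33104) = −224000 < 0.
No real roots: the line does not meet the circle.

neither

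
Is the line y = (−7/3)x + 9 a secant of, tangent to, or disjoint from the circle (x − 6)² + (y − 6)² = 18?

Substituting the line into the circle gives 58x² − 234x + 243 = 0.
Δ = 54756 − 56376 = −1620.
No real roots: the line does not meet the circle.

disjoint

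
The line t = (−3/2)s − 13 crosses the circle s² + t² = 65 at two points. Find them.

(−8, −1) and (−4, −7)

Express t = (−26 − 3s)/2 and substitute into the circle:
13s² + 156s + 416 = 0  ⟹  s² + 12s + 32 = 0
s = −4 or s = −8, giving (−4, −7) and (−8, −1).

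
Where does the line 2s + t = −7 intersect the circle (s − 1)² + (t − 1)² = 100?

Substitute t = −2s − 7:
5s² + 30s − 35 = 0  ⟹  s² + 6s − 7 = 0
s = 1 or s = −7, giving (1, −9) and (−7, 7).

(−7, 7) and (1, −9)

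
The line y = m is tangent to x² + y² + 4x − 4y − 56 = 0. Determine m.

m = −6 or m = 10

The line touches the circle iff its distance from (−2, 2) is 8:
|0·(−2) + 1·2 − m| / √1 = 8
|m − (2)| = 8, so m = 10 or m = −6.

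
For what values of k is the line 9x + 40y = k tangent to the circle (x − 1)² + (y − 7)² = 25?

k = 84 or k = 494

For a tangent, require d(centre, line) = r = 5.
|9·1 + 40·7 − k| / √1681 = 5
|k − (289)| = 5·41, so k = 494 or k = 84.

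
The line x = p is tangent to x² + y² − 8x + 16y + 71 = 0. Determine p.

Tangency holds when the distance from the centre (4, −8) to the line equals the radius 3:
|1·4 + 0·(−8) − p| / √1 = 3
|p − (4)| = 3, so p = 7 or p = 1.

p = 1 or p = 7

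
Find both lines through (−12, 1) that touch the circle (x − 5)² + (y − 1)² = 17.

Let a tangent through (−12, 1) have slope m. Its distance from (5, 1) must equal √17:
(17m − (0))² = 17(m² + 1)
16m² − 1 = 0, so m = −1/4 or m = 1/4.
With m = −1/4: x + 4y = −8. With m = 1/4: x − 4y = −16.

x + 4y = −8 and x − 4y = −16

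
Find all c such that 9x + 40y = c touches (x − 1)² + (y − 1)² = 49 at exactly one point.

c = −238 or c = 336

The line touches the circle iff its distance from (1, 1) is 7:
|9·1 + 40·1 − c| / √1681 = 7
|c − (49)| = 7·41, so c = 336 or c = −238.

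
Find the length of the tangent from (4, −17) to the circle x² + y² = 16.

17

The centre is (0, 0) and r = 4. The square of the distance from P to the centre is 16 + 289 = 305.
The tangent meets the radius at right angles, so tangent² = |PO|² − r² = 305 − 16 = 289.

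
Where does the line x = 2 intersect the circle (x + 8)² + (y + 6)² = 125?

The line gives x = 2. Substituting into the circle:
y² + 12y + 11 = 0
y = −1 or y = −11, giving (2, −1) and (2, −11).

(2, −11) and (2, −1)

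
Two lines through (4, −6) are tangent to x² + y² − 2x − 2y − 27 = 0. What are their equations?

A line y − (−6) = m(x − (4)) is tangent when its distance from (1, 1) is √29:
(−3m − (7))² = 29(m² + 1)
10m² − 21m − 10 = 0, so m = 5/2 or m = −2/5.
Through (4, −6) these give 5x − 2y = 32 and 2x + 5y = −22.

5x − 2y = 32 and 2x + 5y = −22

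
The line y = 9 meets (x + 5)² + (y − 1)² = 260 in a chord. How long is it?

Centre (−5, 1), r² = 260. Perpendicular distance d from centre to line = |−8| / √1 = 8.
Chord = 2√(r² − d²) = 2·√(196) = 28.

28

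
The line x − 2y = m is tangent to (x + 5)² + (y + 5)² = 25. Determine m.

For a tangent, require d(centre, line) = r = 5.
|1·(−5) − 2·(−5) − m| / √5 = 5
|m − (5)| = 5√5.

m = 5 ± 5√5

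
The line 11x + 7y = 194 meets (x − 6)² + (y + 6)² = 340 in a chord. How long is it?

The distance from (6, −6) to the line is 170/√170, and r² = 340.
Chord = 2√(r² − d²) = 2·√(170) = 2√170.

2√170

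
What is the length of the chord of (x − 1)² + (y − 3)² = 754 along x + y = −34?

8√2

Centre (1, 3), r² = 754. Perpendicular distance d from centre to line = |38| / √2 = 38/√2.
Half the chord is √(r² − d²) = √(32), so the full chord is 8√2.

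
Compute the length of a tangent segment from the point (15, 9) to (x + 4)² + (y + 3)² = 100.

With centre O = (−4, −3), |OP|² = 505 and r² = 100.
Power of the point: PT² = |PO|² − r² = 405, so PT = 9√5.

9√5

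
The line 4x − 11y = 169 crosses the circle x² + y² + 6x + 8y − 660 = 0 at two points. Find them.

(−21, −23) and (23, −7)

From the line, y = (−169 + 4x)/11. Substituting:
137x² − 274x − 66171 = 0  ⟹  x² − 2x − 483 = 0
x = 23 or x = −21, giving (23, −7) and (−21, −23).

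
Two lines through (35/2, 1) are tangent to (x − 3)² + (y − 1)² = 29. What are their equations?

2x − 5y = 30 and 2x + 5y = 40

Write the tangent as mx − y + (1 − m·(35/2)) = 0 and set its distance from the centre to √29:
(−29/2m − (0))² = 29(m² + 1)
25m² − 4 = 0, so m = 2/5 or m = −2/5.
Through (35/2, 1) these give 2x − 5y = 30 and 2x + 5y = 40.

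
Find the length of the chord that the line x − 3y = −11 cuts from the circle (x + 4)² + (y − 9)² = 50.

2√10

Centre (−4, 9), r² = 50. Perpendicular distance d from centre to line = |−20| / √10 = 20/√10.
Chord = 2√(r² − d²) = 2·√(10) = 2√10.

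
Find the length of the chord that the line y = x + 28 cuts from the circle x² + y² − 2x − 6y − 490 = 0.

Substitute y = x + 28:
2x² + 48x + 126 = 0  ⟹  x² + 24x + 63 = 0
x = −3 or x = −21, giving (−3, 25) and (−21, 7).
|(−3, 25) − (−21, 7)| = √((18)² + (18)²) = 18√2.

18√2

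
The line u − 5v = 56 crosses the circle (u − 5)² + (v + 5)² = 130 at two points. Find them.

(−4, −12) and (16, −8)

From the line, v = (−56 + u)/5. Substituting:
26u² − 312u − 1664 = 0  ⟹  u² − 12u − 64 = 0
u = 16 or u = −4, giving (16, −8) and (−4, −12).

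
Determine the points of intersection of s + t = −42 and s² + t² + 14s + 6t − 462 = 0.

(−25, −17) and (−21, −21)

From the line, t = −s − 42. Substituting:
2s² + 92s + 1050 = 0  ⟹  s² + 46s + 525 = 0
s = −21 or s = −25, giving (−21, −21) and (−25, −17).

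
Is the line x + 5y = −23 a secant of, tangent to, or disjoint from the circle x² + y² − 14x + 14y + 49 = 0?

secant

Substituting the line into the circle gives 26x² − 374x + 144 = 0.
Δ = 139876 − 14976 = 124900.
Two real roots: the line is a secant.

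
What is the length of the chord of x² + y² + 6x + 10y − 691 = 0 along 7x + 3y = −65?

7√58

From the line, y = (−65 − 7x)/3. Substituting:
58x² + 754x − 3944 = 0  ⟹  x² + 13x − 68 = 0
x = 4 or x = −17, giving (4, −31) and (−17, 18).
|(4, −31) − (−17, 18)| = √((21)² + (−49)²) = 7√58.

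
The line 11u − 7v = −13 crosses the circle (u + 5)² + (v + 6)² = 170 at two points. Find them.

(−12, −17) and (2, 5)

From the line, v = (13 + 11u)/7. Substituting:
170u² + 1700u − 4080 = 0  ⟹  u² + 10u − 24 = 0
u = 2 or u = −12, giving (2, 5) and (−12, −17).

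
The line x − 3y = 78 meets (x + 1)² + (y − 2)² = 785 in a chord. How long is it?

The distance from (−1, 2) to the line is 85/√10, and r² = 785.
Chord = 2√(r² − d²) = 2·√(125/2) = 5√10.

5√10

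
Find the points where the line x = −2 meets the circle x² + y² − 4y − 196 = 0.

(−2, −12) and (−2, 16)

The line gives x = −2. Substituting into the circle:
y² − 4y − 192 = 0
y = 16 or y = −12, giving (−2, 16) and (−2, −12).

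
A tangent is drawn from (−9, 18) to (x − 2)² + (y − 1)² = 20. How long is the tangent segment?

The centre is (2, 1) and r = 2√5. The square of the distance from P to the centre is 121 + 289 = 410.
Power of the point: PT² = |PO|² − r² = 390, so PT = √390.

√390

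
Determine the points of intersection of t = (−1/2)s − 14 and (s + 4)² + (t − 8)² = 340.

(−16, −6) and (−8, −10)

From the line, t = (−28 − s)/2. Substituting:
5s² + 120s + 640 = 0  ⟹  s² + 24s + 128 = 0
s = −8 or s = −16, giving (−8, −10) and (−16, −6).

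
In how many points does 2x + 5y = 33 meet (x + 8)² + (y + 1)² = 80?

Centre (−8, −1), r² = 80. Distance² from centre to line = (−54)²/29 = 2916/29.
Since d² > r², the line lies outside the circle.

0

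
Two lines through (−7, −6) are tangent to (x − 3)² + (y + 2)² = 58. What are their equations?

A line y − (−6) = m(x − (−7)) is tangent when its distance from (3, −2) is √58:
(10m − (4))² = 58(m² + 1)
21m² − 40m − 21 = 0, so m = −3/7 or m = 7/3.
With m = −3/7: 3x + 7y = −63. With m = 7/3: 7x − 3y = −31.

3x + 7y = −63 and 7x − 3y = −31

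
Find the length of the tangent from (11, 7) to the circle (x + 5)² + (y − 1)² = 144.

With centre O = (−5, 1), |OP|² = 292 and r² = 144.
Power of the point: PT² = |PO|² − r² = 148, so PT = 2√37.

2√37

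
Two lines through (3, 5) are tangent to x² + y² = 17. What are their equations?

Let a tangent through (3, 5) have slope m. Its distance from (0, 0) must equal √17:
(−3m − (−5))² = 17(m² + 1)
4m² + 15m − 4 = 0, so m = 1/4 or m = −4.
With m = 1/4: x − 4y = −17. With m = −4: 4x + y = 17.

x − 4y = −17 and 4x + y = 17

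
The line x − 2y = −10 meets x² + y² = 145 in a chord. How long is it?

The distance from (0, 0) to the line is 10/√5, and r² = 145.
Half the chord is √(r² − d²) = √(125), so the full chord is 10√5.

10√5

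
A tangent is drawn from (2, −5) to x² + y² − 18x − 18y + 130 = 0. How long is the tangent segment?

Centre (9, 9), r² = 32. |PO|² = (−7)² + (−14)² = 245.
Power of the point: PT² = |PO|² − r² = 213, so PT = √213.

√213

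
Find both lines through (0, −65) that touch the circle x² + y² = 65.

8x + y = −65 and 8x − y = 65

A line y − (−65) = m(x − (0)) is tangent when its distance from (0, 0) is √65:
[m·(0) − (65)]² = 65(m² + 1)
m² − 64 = 0, so m = −8 or m = 8.
Through (0, −65) these give 8x + y = −65 and 8x − y = 65.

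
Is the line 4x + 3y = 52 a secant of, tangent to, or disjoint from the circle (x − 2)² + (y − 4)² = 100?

secant

d² = (4·2 + 3·4 − (52))²/25 = 1024/25; r² = 100.
Since d² < r², the line cuts the circle twice.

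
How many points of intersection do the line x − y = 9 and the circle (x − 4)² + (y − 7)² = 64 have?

0

Substituting the line into the circle gives 2x² − 40x + 208 = 0.
Δ = 1600 − 1664 = −64.
No real roots: the line does not meet the circle.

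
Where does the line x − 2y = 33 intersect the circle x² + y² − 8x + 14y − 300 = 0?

(−9, −21) and (23, −5)

Substitute y = (−33 + x)/2:
5x² − 70x − 1035 = 0  ⟹  x² − 14x − 207 = 0
x = 23 or x = −9, giving (23, −5) and (−9, −21).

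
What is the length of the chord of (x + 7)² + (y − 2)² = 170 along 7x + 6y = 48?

2√85

Centre (−7, 2), r² = 170. Perpendicular distance d from centre to line = |−85| / √85 = 85/√85.
Half the chord is √(r² − d²) = √(85), so the full chord is 2√85.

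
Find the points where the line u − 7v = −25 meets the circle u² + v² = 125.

(−11, 2) and (10, 5)

Substitute v = (25 + u)/7:
50u² + 50u − 5500 = 0  ⟹  u² + u − 110 = 0
u = 10 or u = −11, giving (10, 5) and (−11, 2).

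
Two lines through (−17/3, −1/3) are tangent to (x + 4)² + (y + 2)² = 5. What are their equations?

Write the tangent as mx − y + (−1/3 − m·(−17/3)) = 0 and set its distance from the centre to √5:
(5/3m − (−5/3))² = 5(m² + 1)
2m² − 5m + 2 = 0, so m = 1/2 or m = 2.
Through (−17/3, −1/3) these give x − 2y = −5 and 2x − y = −11.

x − 2y = −5 and 2x − y = −11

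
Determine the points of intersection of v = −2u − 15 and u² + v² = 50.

Substitute v = −2u − 15:
5u² + 60u + 175 = 0  ⟹  u² + 12u + 35 = 0
u = −5 or u = −7, giving (−5, −5) and (−7, −1).

(−7, −1) and (−5, −5)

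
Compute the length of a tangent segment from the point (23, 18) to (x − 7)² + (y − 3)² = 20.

The centre is (7, 3) and r = 2√5. The square of the distance from P to the centre is 256 + 225 = 481.
Power of the point: PT² = |PO|² − r² = 461, so PT = √461.

√461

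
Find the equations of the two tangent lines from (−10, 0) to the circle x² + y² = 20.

x + 2y = −10 and x − 2y = −10

Write the tangent as mx − y + (0 − m·(−10)) = 0 and set its distance from the centre to 2√5:
[m·(10) − (0)]² = 20(m² + 1)
4m² − 1 = 0, so m = −1/2 or m = 1/2.
Through (−10, 0) these give x + 2y = −10 and x − 2y = −10.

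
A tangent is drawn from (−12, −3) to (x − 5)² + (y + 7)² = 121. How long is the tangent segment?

With centre O = (5, −7), |OP|² = 305 and r² = 121.
The tangent meets the radius at right angles, so tangent² = |PO|² − r² = 305 − 121 = 184.

2√46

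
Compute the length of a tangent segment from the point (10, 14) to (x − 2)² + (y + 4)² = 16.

2√93

Centre (2, −4), r² = 16. |PO|² = (8)² + (18)² = 388.
By the tangent–radius right angle, tangent length = √(|PO|² − r²) = √372 = 2√93.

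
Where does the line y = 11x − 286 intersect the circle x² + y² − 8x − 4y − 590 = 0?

From the line, y = 11x − 286. Substituting:
122x² − 6344x + 82350 = 0  ⟹  x² − 52x + 675 = 0
x = 27 or x = 25, giving (27, 11) and (25, −11).

(25, −11) and (27, 11)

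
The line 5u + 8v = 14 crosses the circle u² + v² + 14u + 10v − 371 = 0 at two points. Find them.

Substitute v = (14 − 5u)/8:
89u² + 356u − 22428 = 0  ⟹  u² + 4u − 252 = 0
u = 14 or u = −18, giving (14, −7) and (−18, 13).

(−18, 13) and (14, −7)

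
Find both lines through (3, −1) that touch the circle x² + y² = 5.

2x + y = 5 and x − 2y = 5

A line y − (−1) = m(x − (3)) is tangent when its distance from (0, 0) is √5:
(−3m − (1))² = 5(m² + 1)
2m² + 3m − 2 = 0, so m = −2 or m = 1/2.
With m = −2: 2x + y = 5. With m = 1/2: x − 2y = 5.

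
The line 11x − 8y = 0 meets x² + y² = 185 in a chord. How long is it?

Centre (0, 0), r² = 185. Perpendicular distance d from centre to line = |0| / √185 = 0/√185.
Chord = 2√(r² − d²) = 2·√(185) = 2√185.

2√185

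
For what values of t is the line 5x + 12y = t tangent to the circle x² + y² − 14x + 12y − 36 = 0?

The line touches the circle iff its distance from (7, −6) is 11:
|5·7 + 12·(−6) − t| / √169 = 11
|t − (−37)| = 11·13, so t = 106 or t = −180.

t = −180 or t = 106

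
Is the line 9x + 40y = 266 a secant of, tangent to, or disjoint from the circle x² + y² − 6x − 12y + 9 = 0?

secant

Substituting the line into the circle gives 1681x² − 10068x − 42524 = 0.
Discriminant = (−10068)² − 4·1681·(−42524) = 387296000 > 0.
Two real roots: the line is a secant.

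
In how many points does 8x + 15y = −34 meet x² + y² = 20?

d² = (8·0 + 15·0 − (−34))²/289 = 4; r² = 20.
Since d² < r², the line cuts the circle twice.

2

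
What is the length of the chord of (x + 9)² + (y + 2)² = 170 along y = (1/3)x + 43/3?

From the line, y = (43 + x)/3. Substituting:
10x² + 260x + 1600 = 0  ⟹  x² + 26x + 160 = 0
x = −10 or x = −16, giving (−10, 11) and (−16, 9).
Chord length = distance between (−10, 11) and (−16, 9) = √40 = 2√10.

2√10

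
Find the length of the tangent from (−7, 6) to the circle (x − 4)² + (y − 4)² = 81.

2√11

The centre is (4, 4) and r = 9. The square of the distance from P to the centre is 121 + 4 = 125.
Power of the point: PT² = |PO|² − r² = 44, so PT = 2√11.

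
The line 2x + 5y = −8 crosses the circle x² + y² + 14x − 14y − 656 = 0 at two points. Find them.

From the line, y = (−8 − 2x)/5. Substituting:
29x² + 522x − 15776 = 0  ⟹  x² + 18x − 544 = 0
x = 16 or x = −34, giving (16, −8) and (−34, 12).

(−34, 12) and (16, −8)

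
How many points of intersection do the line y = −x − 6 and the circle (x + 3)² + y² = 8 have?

2

Substituting the line into the circle gives 2x² + 18x + 37 = 0.
Δ = 324 − 296 = 28.
Two real roots: the line is a secant.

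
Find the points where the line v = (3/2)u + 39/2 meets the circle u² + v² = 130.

(−11, 3) and (−7, 9)

Express v = (39 + 3u)/2 and substitute into the circle:
13u² + 234u + 1001 = 0  ⟹  u² + 18u + 77 = 0
u = −7 or u = −11, giving (−7, 9) and (−11, 3).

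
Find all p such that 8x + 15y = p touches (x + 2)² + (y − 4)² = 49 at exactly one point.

p = −75 or p = 163

For a tangent, require d(centre, line) = r = 7.
|8·(−2) + 15·4 − p| / √289 = 7
|p − (44)| = 7·17, so p = 163 or p = −75.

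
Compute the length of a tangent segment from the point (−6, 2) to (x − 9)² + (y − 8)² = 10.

√251

With centre O = (9, 8), |OP|² = 261 and r² = 10.
Power of the point: PT² = |PO|² − r² = 251, so PT = √251.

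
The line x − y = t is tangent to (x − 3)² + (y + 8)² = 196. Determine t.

Tangency holds when the distance from the centre (3, −8) to the line equals the radius 14:
|1·3 − 1·(−8) − t| / √2 = 14
|t − (11)| = 14√2.

t = 11 ± 14√2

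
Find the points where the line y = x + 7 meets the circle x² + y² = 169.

(−12, −5) and (5, 12)

Substitute y = x + 7:
2x² + 14x − 120 = 0  ⟹  x² + 7x − 60 = 0
x = 5 or x = −12, giving (5, 12) and (−12, −5).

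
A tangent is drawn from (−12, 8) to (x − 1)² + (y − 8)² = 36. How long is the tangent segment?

With centre O = (1, 8), |OP|² = 169 and r² = 36.
The tangent meets the radius at right angles, so tangent² = |PO|² − r² = 169 − 36 = 133.

√133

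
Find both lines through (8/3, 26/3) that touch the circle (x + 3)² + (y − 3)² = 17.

4x − y = 2 and x − 4y = −32

Let a tangent through (8/3, 26/3) have slope m. Its distance from (−3, 3) must equal √17:
(−17/3m − (−17/3))² = 17(m² + 1)
4m² − 17m + 4 = 0, so m = 4 or m = 1/4.
With m = 4: 4x − y = 2. With m = 1/4: x − 4y = −32.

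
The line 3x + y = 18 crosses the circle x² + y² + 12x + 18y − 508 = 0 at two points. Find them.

(1, 15) and (14, −24)

Substitute y = −3x + 18:
10x² − 150x + 140 = 0  ⟹  x² − 15x + 14 = 0
x = 14 or x = 1, giving (14, −24) and (1, 15).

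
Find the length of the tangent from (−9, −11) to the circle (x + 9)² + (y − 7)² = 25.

√299

Centre (−9, 7), r² = 25. |PO|² = (0)² + (−18)² = 324.
Power of the point: PT² = |PO|² − r² = 299, so PT = √299.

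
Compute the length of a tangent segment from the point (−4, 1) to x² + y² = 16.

1

With centre O = (0, 0), |OP|² = 17 and r² = 16.
The tangent meets the radius at right angles, so tangent² = |PO|² − r² = 17 − 16 = 1.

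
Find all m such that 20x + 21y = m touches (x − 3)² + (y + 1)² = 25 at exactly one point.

m = −106 or m = 184

For a tangent, require d(centre, line) = r = 5.
|20·3 + 21·(−1) − m| / √841 = 5
|m − (39)| = 5·29, so m = 184 or m = −106.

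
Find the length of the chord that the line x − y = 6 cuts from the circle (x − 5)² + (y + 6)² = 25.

Express y = x − 6 and substitute into the circle:
2x² − 10x = 0  ⟹  x² − 5x = 0
x = 5 or x = 0, giving (5, −1) and (0, −6).
Chord length = distance between (5, −1) and (0, −6) = √50 = 5√2.

5√2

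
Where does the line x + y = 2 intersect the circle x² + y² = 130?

(−7, 9) and (9, −7)

Express y = −x + 2 and substitute into the circle:
2x² − 4x − 126 = 0  ⟹  x² − 2x − 63 = 0
x = 9 or x = −7, giving (9, −7) and (−7, 9).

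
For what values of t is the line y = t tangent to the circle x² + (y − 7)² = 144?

For a tangent, require d(centre, line) = r = 12.
|0·0 + 1·7 − t| / √1 = 12
|t − (7)| = 12, so t = 19 or t = −5.

t = −5 or t = 19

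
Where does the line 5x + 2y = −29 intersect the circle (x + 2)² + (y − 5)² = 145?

(−11, 13) and (−3, −7)

From the line, y = (−29 − 5x)/2. Substituting:
29x² + 406x + 957 = 0  ⟹  x² + 14x + 33 = 0
x = −3 or x = −11, giving (−3, −7) and (−11, 13).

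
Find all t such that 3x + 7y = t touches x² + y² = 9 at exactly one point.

t = ±3√58

The line touches the circle iff its distance from (0, 0) is 3:
|3·0 + 7·0 − t| / √58 = 3
|t| = 3√58.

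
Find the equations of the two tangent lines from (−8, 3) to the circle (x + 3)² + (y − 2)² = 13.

Let a tangent through (−8, 3) have slope m. Its distance from (−3, 2) must equal √13:
(5m − (−1))² = 13(m² + 1)
6m² + 5m − 6 = 0, so m = 2/3 or m = −3/2.
Through (−8, 3) these give 2x − 3y = −25 and 3x + 2y = −18.

2x − 3y = −25 and 3x + 2y = −18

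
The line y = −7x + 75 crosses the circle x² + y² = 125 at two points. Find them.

From the line, y = −7x + 75. Substituting:
50x² − 1050x + 5500 = 0  ⟹  x² − 21x + 110 = 0
x = 11 or x = 10, giving (11, −2) and (10, 5).

(10, 5) and (11, −2)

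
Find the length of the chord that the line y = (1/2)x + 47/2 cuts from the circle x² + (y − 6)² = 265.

4√5

From the line, y = (47 + x)/2. Substituting:
5x² + 70x + 165 = 0  ⟹  x² + 14x + 33 = 0
x = −3 or x = −11, giving (−3, 22) and (−11, 18).
|(−3, 22) − (−11, 18)| = √((8)² + (4)²) = 4√5.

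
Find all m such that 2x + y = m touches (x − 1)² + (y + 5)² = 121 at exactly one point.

The line touches the circle iff its distance from (1, −5) is 11:
|2·1 + 1·(−5) − m| / √5 = 11
|m − (−3)| = 11√5.

m = −3 ± 11√5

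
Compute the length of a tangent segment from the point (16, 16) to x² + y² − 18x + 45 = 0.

√269

With centre O = (9, 0), |OP|² = 305 and r² = 36.
The tangent meets the radius at right angles, so tangent² = |PO|² − r² = 305 − 36 = 269.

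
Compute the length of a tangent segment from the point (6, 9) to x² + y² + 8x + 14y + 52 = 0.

7√7

Centre (−4, −7), r² = 13. |PO|² = (10)² + (16)² = 356.
By the tangent–radius right angle, tangent length = √(|PO|² − r²) = √343 = 7√7.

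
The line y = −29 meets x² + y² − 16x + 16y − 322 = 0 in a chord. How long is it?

6

Substitute y = −29:
x² − 16x + 55 = 0
x = 11 or x = 5, giving (11, −29) and (5, −29).
|(11, −29) − (5, −29)| = √((6)² + (0)²) = 6.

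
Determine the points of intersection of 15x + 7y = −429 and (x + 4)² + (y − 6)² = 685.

Substitute y = (−429 − 15x)/7:
274x² + 14522x + 189060 = 0  ⟹  x² + 53x + 690 = 0
x = −23 or x = −30, giving (−23, −12) and (−30, 3).

(−30, 3) and (−23, −12)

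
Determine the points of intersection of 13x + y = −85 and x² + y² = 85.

Substitute y = −13x − 85:
170x² + 2210x + 7140 = 0  ⟹  x² + 13x + 42 = 0
x = −6 or x = −7, giving (−6, −7) and (−7, 6).

(−7, 6) and (−6, −7)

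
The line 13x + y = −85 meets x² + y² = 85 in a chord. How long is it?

√170

Substitute y = −13x − 85:
170x² + 2210x + 7140 = 0  ⟹  x² + 13x + 42 = 0
x = −6 or x = −7, giving (−6, −7) and (−7, 6).
Chord length = distance between (−6, −7) and (−7, 6) = √170 = √170.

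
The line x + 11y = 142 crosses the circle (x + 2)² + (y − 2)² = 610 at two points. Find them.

Express y = (142 − x)/11 and substitute into the circle:
122x² + 244x − 58926 = 0  ⟹  x² + 2x − 483 = 0
x = 21 or x = −23, giving (21, 11) and (−23, 15).

(−23, 15) and (21, 11)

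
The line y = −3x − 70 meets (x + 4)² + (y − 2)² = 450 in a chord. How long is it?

Express y = −3x − 70 and substitute into the circle:
10x² + 440x + 4750 = 0  ⟹  x² + 44x + 475 = 0
x = −19 or x = −25, giving (−19, −13) and (−25, 5).
Chord length = distance between (−19, −13) and (−25, 5) = √360 = 6√10.

6√10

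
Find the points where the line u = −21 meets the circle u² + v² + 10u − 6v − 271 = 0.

(−21, −4) and (−21, 10)

The line gives u = −21. Substituting into the circle:
v² − 6v − 40 = 0
v = 10 or v = −4, giving (−21, 10) and (−21, −4).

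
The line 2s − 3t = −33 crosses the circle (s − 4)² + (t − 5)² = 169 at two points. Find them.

(−9, 5) and (9, 17)

Express t = (33 + 2s)/3 and substitute into the circle:
13s² − 1053 = 0  ⟹  s² − 81 = 0
s = 9 or s = −9, giving (9, 17) and (−9, 5).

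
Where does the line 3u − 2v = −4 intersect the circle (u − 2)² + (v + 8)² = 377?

(−14, −19) and (6, 11)

Substitute v = (4 + 3u)/2:
13u² + 104u − 1092 = 0  ⟹  u² + 8u − 84 = 0
u = 6 or u = −14, giving (6, 11) and (−14, −19).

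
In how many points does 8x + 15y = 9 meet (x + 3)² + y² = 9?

d² = (8·(−3) + 15·0 − (9))²/289 = 1089/289; r² = 9.
Since d² < r², the line cuts the circle twice.

2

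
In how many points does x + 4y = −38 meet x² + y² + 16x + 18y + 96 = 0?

Substituting the line into the circle gives 17x² + 260x + 244 = 0.
Δ = 67600 − 16592 = 51008.
Two real roots: the line is a secant.

2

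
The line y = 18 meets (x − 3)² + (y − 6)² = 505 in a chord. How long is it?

38

The distance from (3, 6) to the line is 12, and r² = 505.
Half the chord is √(r² − d²) = √(361), so the full chord is 38.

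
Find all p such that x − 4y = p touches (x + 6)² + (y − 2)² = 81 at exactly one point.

p = −14 ± 9√17

Tangency holds when the distance from the centre (−6, 2) to the line equals the radius 9:
|1·(−6) − 4·2 − p| / √17 = 9
|p − (−14)| = 9√17.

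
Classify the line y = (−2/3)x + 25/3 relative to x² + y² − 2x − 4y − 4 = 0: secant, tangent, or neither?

Substituting the line into the circle gives 13x² − 94x + 289 = 0.
Discriminant = (−94)² − 4·13·(289) = −6192 < 0.
No real roots: the line does not meet the circle.

neither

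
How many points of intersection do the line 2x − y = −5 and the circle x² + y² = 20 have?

2

d² = (2·0 − 1·0 − (−5))²/5 = 5; r² = 20.
Since d² < r², the line cuts the circle twice.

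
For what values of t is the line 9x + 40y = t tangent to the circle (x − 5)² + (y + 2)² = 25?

t = −240 or t = 170

Tangency holds when the distance from the centre (5, −2) to the line equals the radius 5:
|9·5 + 40·(−2) − t| / √1681 = 5
|t − (−35)| = 5·41, so t = 170 or t = −240.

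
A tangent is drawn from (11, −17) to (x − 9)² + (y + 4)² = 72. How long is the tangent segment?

√101

Centre (9, −4), r² = 72. |PO|² = (2)² + (−13)² = 173.
By the tangent–radius right angle, tangent length = √(|PO|² − r²) = √101.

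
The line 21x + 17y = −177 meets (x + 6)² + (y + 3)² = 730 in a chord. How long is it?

2√730

Centre (−6, −3), r² = 730. Perpendicular distance d from centre to line = |0| / √730 = 0/√730.
Half the chord is √(r² − d²) = √(730), so the full chord is 2√730.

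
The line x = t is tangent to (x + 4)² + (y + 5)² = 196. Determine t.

t = −18 or t = 10

The line touches the circle iff its distance from (−4, −5) is 14:
|1·(−4) + 0·(−5) − t| / √1 = 14
|t − (−4)| = 14, so t = 10 or t = −18.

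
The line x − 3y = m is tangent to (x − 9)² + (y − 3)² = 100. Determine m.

For a tangent, require d(centre, line) = r = 10.
|1·9 − 3·3 − m| / √10 = 10
|m| = 10√10.

m = ±10√10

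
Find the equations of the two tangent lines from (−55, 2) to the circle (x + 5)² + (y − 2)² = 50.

x − 7y = −69 and x + 7y = −41

Write the tangent as mx − y + (2 − m·(−55)) = 0 and set its distance from the centre to 5√2:
(50m − (0))² = 50(m² + 1)
49m² − 1 = 0, so m = 1/7 or m = −1/7.
Through (−55, 2) these give x − 7y = −69 and x + 7y = −41.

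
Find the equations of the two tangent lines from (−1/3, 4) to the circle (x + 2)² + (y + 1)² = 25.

Write the tangent as mx − y + (4 − m·(−1/3)) = 0 and set its distance from the centre to 5:
(−5/3m − (−5))² = 25(m² + 1)
4m² + 3m = 0, so m = −3/4 or m = 0.
With m = −3/4: 3x + 4y = 15. With m = 0: y = 4.

3x + 4y = 15 and y = 4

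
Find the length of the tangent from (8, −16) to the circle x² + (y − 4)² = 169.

Centre (0, 4), r² = 169. |PO|² = (8)² + (−20)² = 464.
The tangent meets the radius at right angles, so tangent² = |PO|² − r² = 464 − 169 = 295.

√295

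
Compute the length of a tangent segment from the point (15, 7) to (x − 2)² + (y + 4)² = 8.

√282

The centre is (2, −4) and r = 2√2. The square of the distance from P to the centre is 169 + 121 = 290.
The tangent meets the radius at right angles, so tangent² = |PO|² − r² = 290 − 8 = 282.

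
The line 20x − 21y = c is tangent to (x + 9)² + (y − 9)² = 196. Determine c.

c = −775 or c = 37

Tangency holds when the distance from the centre (−9, 9) to the line equals the radius 14:
|20·(−9) − 21·9 − c| / √841 = 14
|c − (−369)| = 14·29, so c = 37 or c = −775.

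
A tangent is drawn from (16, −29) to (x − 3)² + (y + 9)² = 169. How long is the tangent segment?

The centre is (3, −9) and r = 13. The square of the distance from P to the centre is 169 + 400 = 569.
By the tangent–radius right angle, tangent length = √(|PO|² − r²) = √400 = 20.

20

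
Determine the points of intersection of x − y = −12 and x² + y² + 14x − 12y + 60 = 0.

(−10, 2) and (−3, 9)

Substitute y = x + 12:
2x² + 26x + 60 = 0  ⟹  x² + 13x + 30 = 0
x = −3 or x = −10, giving (−3, 9) and (−10, 2).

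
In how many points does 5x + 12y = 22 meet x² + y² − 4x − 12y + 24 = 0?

0

d² = (5·2 + 12·6 − (22))²/169 = 3600/169; r² = 16.
Since d² > r², the line lies outside the circle.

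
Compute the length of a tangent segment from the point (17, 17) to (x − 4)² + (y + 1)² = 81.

With centre O = (4, −1), |OP|² = 493 and r² = 81.
Power of the point: PT² = |PO|² − r² = 412, so PT = 2√103.

2√103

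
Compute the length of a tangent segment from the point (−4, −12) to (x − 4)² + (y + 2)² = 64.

With centre O = (4, −2), |OP|² = 164 and r² = 64.
Power of the point: PT² = |PO|² − r² = 100, so PT = 10.

10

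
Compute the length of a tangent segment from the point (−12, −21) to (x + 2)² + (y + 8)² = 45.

Centre (−2, −8), r² = 45. |PO|² = (−10)² + (−13)² = 269.
Power of the point: PT² = |PO|² − r² = 224, so PT = 4√14.

4√14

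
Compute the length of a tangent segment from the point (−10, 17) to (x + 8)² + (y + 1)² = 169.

With centre O = (−8, −1), |OP|² = 328 and r² = 169.
By the tangent–radius right angle, tangent length = √(|PO|² − r²) = √159.

√159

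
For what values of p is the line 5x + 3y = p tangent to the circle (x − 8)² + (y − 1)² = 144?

p = 43 ± 12√34

The line touches the circle iff its distance from (8, 1) is 12:
|5·8 + 3·1 − p| / √34 = 12
|p − (43)| = 12√34.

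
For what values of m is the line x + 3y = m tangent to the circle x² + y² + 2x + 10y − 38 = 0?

m = −16 ± 8√10

Tangency holds when the distance from the centre (−1, −5) to the line equals the radius 8:
|1·(−1) + 3·(−5) − m| / √10 = 8
|m − (−16)| = 8√10.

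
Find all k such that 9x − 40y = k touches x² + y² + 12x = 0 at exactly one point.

The line touches the circle iff its distance from (−6, 0) is 6:
|9·(−6) − 40·0 − k| / √1681 = 6
|k − (−54)| = 6·41, so k = 192 or k = −300.

k = −300 or k = 192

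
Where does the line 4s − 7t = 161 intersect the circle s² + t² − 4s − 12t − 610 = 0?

(7, −19) and (21, −11)

From the line, t = (−161 + 4s)/7. Substituting:
65s² − 1820s + 9555 = 0  ⟹  s² − 28s + 147 = 0
s = 21 or s = 7, giving (21, −11) and (7, −19).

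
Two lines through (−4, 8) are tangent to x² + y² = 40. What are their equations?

3x − y = −20 and x + 3y = 20

Let a tangent through (−4, 8) have slope m. Its distance from (0, 0) must equal 2√10:
[m·(4) − (−8)]² = 40(m² + 1)
3m² − 8m − 3 = 0, so m = 3 or m = −1/3.
Through (−4, 8) these give 3x − y = −20 and x + 3y = 20.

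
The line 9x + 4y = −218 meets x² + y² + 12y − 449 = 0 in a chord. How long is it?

Express y = (−218 − 9x)/4 and substitute into the circle:
97x² + 3492x + 29876 = 0  ⟹  x² + 36x + 308 = 0
x = −14 or x = −22, giving (−14, −23) and (−22, −5).
Chord length = distance between (−14, −23) and (−22, −5) = √388 = 2√97.

2√97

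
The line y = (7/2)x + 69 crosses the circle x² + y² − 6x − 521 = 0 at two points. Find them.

Substitute y = (138 + 7x)/2:
53x² + 1908x + 16960 = 0  ⟹  x² + 36x + 320 = 0
x = −16 or x = −20, giving (−16, 13) and (−20, −1).

(−20, −1) and (−16, 13)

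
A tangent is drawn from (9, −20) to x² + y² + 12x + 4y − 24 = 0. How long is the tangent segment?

With centre O = (−6, −2), |OP|² = 549 and r² = 64.
Power of the point: PT² = |PO|² − r² = 485, so PT = √485.

√485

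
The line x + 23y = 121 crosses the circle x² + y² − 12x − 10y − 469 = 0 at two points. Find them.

Substitute y = (121 − x)/23:
530x² − 6360x − 261290 = 0  ⟹  x² − 12x − 493 = 0
x = 29 or x = −17, giving (29, 4) and (−17, 6).

(−17, 6) and (29, 4)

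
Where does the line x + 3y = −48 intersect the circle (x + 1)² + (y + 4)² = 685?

From the line, y = (−48 − x)/3. Substituting:
10x² + 90x − 4860 = 0  ⟹  x² + 9x − 486 = 0
x = 18 or x = −27, giving (18, −22) and (−27, −7).

(−27, −7) and (18, −22)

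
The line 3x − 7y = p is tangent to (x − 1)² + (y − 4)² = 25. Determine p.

The line touches the circle iff its distance from (1, 4) is 5:
|3·1 − 7·4 − p| / √58 = 5
|p − (−25)| = 5√58.

p = −25 ± 5√58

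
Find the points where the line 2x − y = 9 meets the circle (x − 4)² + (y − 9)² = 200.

(2, −5) and (14, 19)

Express y = 2x − 9 and substitute into the circle:
5x² − 80x + 140 = 0  ⟹  x² − 16x + 28 = 0
x = 14 or x = 2, giving (14, 19) and (2, −5).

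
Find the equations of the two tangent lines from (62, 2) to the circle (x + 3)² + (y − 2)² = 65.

Write the tangent as mx − y + (2 − m·(62)) = 0 and set its distance from the centre to √65:
(−65m − (0))² = 65(m² + 1)
64m² − 1 = 0, so m = −1/8 or m = 1/8.
With m = −1/8: x + 8y = 78. With m = 1/8: x − 8y = 46.

x + 8y = 78 and x − 8y = 46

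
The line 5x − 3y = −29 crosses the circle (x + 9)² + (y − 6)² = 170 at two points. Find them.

(−10, −7) and (2, 13)

From the line, y = (29 + 5x)/3. Substituting:
34x² + 272x − 680 = 0  ⟹  x² + 8x − 20 = 0
x = 2 or x = −10, giving (2, 13) and (−10, −7).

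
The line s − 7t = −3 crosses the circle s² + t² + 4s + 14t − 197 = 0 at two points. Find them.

(−17, −2) and (11, 2)

Substitute t = (3 + s)/7:
50s² + 300s − 9350 = 0  ⟹  s² + 6s − 187 = 0
s = 11 or s = −17, giving (11, 2) and (−17, −2).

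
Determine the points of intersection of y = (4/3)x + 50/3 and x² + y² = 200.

(−14, −2) and (−2, 14)

From the line, y = (50 + 4x)/3. Substituting:
25x² + 400x + 700 = 0  ⟹  x² + 16x + 28 = 0
x = −2 or x = −14, giving (−2, 14) and (−14, −2).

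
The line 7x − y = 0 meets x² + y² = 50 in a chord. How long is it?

From the line, y = 7x. Substituting:
50x² − 50 = 0  ⟹  x² − 1 = 0
x = 1 or x = −1, giving (1, 7) and (−1, −7).
|(1, 7) − (−1, −7)| = √((2)² + (14)²) = 10√2.

10√2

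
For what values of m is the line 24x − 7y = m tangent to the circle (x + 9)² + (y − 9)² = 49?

m = −454 or m = −104

Tangency holds when the distance from the centre (−9, 9) to the line equals the radius 7:
|24·(−9) − 7·9 − m| / √625 = 7
|m − (−279)| = 7·25, so m = −104 or m = −454.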